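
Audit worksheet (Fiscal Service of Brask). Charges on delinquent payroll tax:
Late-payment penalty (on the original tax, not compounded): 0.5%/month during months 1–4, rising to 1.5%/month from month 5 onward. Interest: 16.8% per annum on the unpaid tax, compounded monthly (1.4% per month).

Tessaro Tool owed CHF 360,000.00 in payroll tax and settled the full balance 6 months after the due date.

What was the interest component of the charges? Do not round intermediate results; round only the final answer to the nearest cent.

Interest: CHF 360,000.00 × ((1 + 0.014)^6 − 1) = CHF 360,000.00 × 0.0869955… = CHF 31,318.3654…

CHF 31,318.37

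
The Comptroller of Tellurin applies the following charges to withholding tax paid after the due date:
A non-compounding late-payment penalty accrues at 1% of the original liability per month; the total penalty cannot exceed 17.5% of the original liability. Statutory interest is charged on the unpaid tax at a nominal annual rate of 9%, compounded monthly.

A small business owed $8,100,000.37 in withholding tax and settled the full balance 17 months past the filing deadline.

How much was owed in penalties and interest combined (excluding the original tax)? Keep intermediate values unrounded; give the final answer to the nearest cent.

Penalty: 17 × 1% × $8,100,000.37 = $1,377,000.06… (below the 17.5% cap of $1,417,500.06…)
Interest (9%/yr ÷ 12 = 0.75%/month): $8,100,000.37 × ((1 + 0.0075)^17 − 1) = $1,097,100.9419…
Penalties + interest = $1,377,000.0629 + $1,097,100.9419… = $2,474,101.00

$2,474,101.00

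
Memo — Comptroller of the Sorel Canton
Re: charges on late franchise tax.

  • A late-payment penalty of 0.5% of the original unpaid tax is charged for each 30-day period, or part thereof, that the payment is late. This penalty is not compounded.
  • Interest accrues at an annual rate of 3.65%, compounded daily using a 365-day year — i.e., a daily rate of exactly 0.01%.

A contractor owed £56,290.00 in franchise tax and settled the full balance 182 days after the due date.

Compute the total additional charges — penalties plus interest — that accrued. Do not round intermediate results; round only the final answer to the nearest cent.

Penalty periods: ⌈182/30⌉ = 7; penalty = 7 × 0.5% × £56,290.00 = £1,970.15
Interest: £56,290.00 × ((1 + 0.0001)^182 − 1) = £56,290.00 × 0.01836570… = £1,033.8054…
Penalties + interest = £1,970.1500 + £1,033.8054… = £3,003.96

£3,003.96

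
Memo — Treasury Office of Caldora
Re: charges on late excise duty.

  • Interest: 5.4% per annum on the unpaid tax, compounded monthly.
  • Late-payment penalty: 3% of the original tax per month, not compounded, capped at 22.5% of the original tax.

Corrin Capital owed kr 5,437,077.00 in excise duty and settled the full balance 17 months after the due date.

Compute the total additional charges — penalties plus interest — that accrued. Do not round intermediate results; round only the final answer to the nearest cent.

Penalty (uncapped): 17 × 3% × kr 5,437,077.00 = kr 2,772,909.27; cap = 22.5% × kr 5,437,077.00 = kr 1,223,342.33… → penalty = kr 1,223,342.33…
Interest (5.4%/yr ÷ 12 = 0.45%/month): kr 5,437,077.00 × ((1 + 0.0045)^17 − 1) = kr 431,252.3780…
Penalties + interest = kr 1,223,342.3250 + kr 431,252.3780… = kr 1,654,594.70

kr 1,654,594.70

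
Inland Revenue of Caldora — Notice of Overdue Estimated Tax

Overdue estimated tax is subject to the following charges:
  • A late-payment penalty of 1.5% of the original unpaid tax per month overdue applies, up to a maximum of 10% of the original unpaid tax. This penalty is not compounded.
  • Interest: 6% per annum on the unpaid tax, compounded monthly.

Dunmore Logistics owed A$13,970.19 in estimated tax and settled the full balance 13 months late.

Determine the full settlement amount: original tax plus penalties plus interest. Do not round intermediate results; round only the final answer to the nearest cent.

Penalty (uncapped): 13 × 1.5% × A$13,970.19 = A$2,724.19…; cap = 10% × A$13,970.19 = A$1,397.02… → penalty = A$1,397.02…
Interest (6%/yr ÷ 12 = 0.5%/month): A$13,970.19 × ((1 + 0.005)^13 − 1) = A$935.8100…
Total = A$13,970.19 + A$1,397.0190 + A$935.8100… = A$16,303.02

A$16,303.02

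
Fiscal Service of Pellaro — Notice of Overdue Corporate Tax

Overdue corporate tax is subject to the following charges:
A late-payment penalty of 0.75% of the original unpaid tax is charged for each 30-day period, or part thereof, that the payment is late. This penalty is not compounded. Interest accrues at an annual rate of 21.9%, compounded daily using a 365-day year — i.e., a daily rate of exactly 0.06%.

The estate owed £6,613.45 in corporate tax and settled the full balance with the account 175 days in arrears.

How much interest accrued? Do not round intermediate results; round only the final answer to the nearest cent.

Interest: £6,613.45 × ((1 + 0.0006)^175 − 1) = £6,613.45 × 0.11067564… = £731.9478…

£731.95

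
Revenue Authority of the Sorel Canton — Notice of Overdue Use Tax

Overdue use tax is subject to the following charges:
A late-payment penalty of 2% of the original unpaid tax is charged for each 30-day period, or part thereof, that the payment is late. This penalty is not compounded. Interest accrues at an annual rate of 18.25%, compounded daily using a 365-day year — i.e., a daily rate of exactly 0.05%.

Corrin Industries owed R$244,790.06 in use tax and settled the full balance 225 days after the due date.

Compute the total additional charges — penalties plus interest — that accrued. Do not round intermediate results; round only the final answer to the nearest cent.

R$68,306.41

Penalty periods: ⌈225/30⌉ = 8; penalty = 8 × 2% × R$244,790.06 = R$39,166.41…
Interest: R$244,790.06 × ((1 + 0.0005)^225 − 1) = R$244,790.06 × 0.11904079… = R$29,140.0031…
Penalties + interest = R$39,166.4096 + R$29,140.0031… = R$68,306.41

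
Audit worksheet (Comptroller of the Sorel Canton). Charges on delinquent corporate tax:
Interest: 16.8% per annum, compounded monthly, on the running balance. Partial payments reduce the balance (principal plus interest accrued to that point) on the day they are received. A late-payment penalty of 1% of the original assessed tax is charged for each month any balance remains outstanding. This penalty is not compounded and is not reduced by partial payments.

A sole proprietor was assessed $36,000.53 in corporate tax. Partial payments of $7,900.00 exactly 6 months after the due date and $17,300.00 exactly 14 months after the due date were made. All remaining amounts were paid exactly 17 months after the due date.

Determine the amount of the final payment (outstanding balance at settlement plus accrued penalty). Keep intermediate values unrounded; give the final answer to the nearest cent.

$24,476.70

Monthly rate = 16.8% ÷ 12 = 1.4%
Balance at month 6: $36,000.5300 × (1 + 0.014)^6 = $39,132.4126…
After $7,900.00 payment: $39,132.4126… − $7,900.00 = $31,232.4126…
Balance at month 14: $31,232.4126… × (1 + 0.014)^8 = $34,906.7306…
After $17,300.00 payment: $34,906.7306… − $17,300.00 = $17,606.7306…
Balance at month 17: $17,606.7306… × (1 + 0.014)^3 = $18,356.6143…
Penalty: 17 × 1% × $36,000.53 = $6,120.09…
Final settlement = outstanding balance + penalty = $18,356.6143… + $6,120.09… = $24,476.70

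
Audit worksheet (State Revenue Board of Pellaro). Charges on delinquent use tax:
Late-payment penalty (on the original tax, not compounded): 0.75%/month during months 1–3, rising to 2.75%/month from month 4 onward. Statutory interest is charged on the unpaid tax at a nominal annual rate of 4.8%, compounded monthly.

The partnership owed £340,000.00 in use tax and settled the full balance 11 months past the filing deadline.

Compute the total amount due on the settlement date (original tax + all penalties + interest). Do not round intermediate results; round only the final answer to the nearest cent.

Penalty, months 1–3: 3 × 0.75% × £340,000.00 = £7,650.00
Penalty, months 4–11: 8 × 2.75% × £340,000.00 = £74,800.00
Interest (4.8%/yr ÷ 12 = 0.4%/month): £340,000.00 × ((1 + 0.004)^11 − 1) = £15,262.8193…
Total = £340,000.00 + £82,450.0000 + £15,262.8193… = £437,712.82

£437,712.82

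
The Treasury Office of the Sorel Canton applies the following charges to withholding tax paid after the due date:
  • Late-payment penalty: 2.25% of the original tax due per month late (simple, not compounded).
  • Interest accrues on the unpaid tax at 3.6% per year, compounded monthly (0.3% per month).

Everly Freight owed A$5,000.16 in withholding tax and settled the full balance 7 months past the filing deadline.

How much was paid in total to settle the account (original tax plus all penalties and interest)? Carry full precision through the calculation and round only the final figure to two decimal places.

Late-payment penalty: 7 × 2.25% × A$5,000.16 = A$787.53…
Interest: A$5,000.16 × ((1 + 0.003)^7 − 1) = A$5,000.16 × 0.0211899… = A$105.9531…
Total = A$5,000.16 + A$787.5252 + A$105.9531… = A$5,893.64

A$5,893.64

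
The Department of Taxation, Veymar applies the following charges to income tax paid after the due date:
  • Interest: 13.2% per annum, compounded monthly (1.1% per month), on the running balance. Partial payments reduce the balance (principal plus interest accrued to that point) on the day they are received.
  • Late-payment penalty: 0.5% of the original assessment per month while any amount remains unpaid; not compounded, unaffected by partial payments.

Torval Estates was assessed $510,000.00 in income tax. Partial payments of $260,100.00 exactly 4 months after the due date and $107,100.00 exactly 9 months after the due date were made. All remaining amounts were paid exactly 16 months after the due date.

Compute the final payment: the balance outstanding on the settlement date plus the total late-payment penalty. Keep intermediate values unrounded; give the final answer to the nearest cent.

Balance at month 4: $510,000.0000 × (1 + 0.011)^4 = $532,812.9827…
After $260,100.00 payment: $532,812.9827… − $260,100.00 = $272,712.9827…
Balance at month 9: $272,712.9827… × (1 + 0.011)^5 = $288,045.8293…
After $107,100.00 payment: $288,045.8293… − $107,100.00 = $180,945.8293…
Balance at month 16: $180,945.8293… × (1 + 0.011)^7 = $195,346.9642…
Penalty: 16 × 0.5% × $510,000.00 = $40,800.00
Final settlement = outstanding balance + penalty = $195,346.9642… + $40,800.00 = $236,146.96

$236,146.96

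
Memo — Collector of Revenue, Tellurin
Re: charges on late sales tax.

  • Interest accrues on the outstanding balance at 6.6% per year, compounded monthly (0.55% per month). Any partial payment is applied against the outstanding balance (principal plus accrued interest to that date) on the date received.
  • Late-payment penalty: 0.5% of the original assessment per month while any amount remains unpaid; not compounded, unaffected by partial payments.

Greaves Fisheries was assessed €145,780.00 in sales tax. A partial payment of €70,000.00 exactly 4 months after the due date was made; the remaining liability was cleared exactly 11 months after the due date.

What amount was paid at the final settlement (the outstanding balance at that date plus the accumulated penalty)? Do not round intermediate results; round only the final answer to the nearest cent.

Balance at month 4: €145,780.0000 × (1 + 0.0055)^4 = €149,013.7162…
After €70,000.00 payment: €149,013.7162… − €70,000.00 = €79,013.7162…
Balance at month 11: €79,013.7162… × (1 + 0.0055)^7 = €82,106.4004…
Penalty: 11 × 0.5% × €145,780.00 = €8,017.90
Final settlement = outstanding balance + penalty = €82,106.4004… + €8,017.90 = €90,124.30

€90,124.30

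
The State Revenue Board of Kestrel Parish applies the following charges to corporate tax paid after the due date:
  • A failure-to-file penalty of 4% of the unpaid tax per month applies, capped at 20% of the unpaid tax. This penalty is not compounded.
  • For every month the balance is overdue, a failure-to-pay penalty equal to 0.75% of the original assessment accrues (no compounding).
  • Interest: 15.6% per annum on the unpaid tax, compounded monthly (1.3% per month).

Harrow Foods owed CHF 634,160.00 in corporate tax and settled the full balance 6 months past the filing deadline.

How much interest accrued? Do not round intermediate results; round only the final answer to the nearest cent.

CHF 51,100.21

Interest: CHF 634,160.00 × ((1 + 0.013)^6 − 1) = CHF 634,160.00 × 0.0805794… = CHF 51,100.2137…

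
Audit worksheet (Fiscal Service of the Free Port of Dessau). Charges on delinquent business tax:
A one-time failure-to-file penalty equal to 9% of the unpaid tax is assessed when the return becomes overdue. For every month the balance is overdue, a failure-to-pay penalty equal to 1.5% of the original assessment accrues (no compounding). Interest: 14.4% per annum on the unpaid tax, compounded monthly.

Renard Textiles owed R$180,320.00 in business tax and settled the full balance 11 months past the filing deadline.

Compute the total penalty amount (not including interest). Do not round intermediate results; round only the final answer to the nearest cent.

R$45,981.60

Failure-to-file penalty: 9% × R$180,320.00 = R$16,228.80
Failure-to-pay penalty: 11 × 1.5% × R$180,320.00 = R$29,752.80
Total penalty = R$16,228.80 + R$29,752.80 = R$45,981.60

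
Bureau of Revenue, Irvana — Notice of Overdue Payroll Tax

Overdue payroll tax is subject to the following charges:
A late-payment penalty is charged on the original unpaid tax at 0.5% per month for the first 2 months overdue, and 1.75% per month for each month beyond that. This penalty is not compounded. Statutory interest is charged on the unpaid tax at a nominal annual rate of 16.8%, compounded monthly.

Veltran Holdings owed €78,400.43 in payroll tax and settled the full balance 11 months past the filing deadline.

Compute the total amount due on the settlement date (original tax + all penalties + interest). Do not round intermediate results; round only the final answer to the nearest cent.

Penalty, months 1–2: 2 × 0.5% × €78,400.43 = €784.00…
Penalty, months 3–11: 9 × 1.75% × €78,400.43 = €12,348.07…
Interest (16.8%/yr ÷ 12 = 1.4%/month): €78,400.43 × ((1 + 0.014)^11 − 1) = €12,955.3331…
Total = €78,400.43 + €13,132.0720… + €12,955.3331… = €104,487.84

€104,487.84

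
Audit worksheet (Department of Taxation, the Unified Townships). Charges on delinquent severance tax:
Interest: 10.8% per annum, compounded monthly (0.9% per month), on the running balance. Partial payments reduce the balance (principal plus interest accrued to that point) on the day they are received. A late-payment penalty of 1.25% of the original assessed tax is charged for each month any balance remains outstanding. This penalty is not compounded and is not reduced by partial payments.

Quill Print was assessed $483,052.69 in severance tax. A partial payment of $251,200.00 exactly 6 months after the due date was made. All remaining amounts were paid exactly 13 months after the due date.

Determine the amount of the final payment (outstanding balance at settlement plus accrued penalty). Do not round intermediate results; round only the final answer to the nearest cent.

Balance at month 6: $483,052.6900 × (1 + 0.009)^6 = $509,731.5349…
After $251,200.00 payment: $509,731.5349… − $251,200.00 = $258,531.5349…
Balance at month 13: $258,531.5349… × (1 + 0.009)^7 = $275,265.4399…
Penalty: 13 × 1.25% × $483,052.69 = $78,496.06…
Final settlement = outstanding balance + penalty = $275,265.4399… + $78,496.06… = $353,761.50

$353,761.50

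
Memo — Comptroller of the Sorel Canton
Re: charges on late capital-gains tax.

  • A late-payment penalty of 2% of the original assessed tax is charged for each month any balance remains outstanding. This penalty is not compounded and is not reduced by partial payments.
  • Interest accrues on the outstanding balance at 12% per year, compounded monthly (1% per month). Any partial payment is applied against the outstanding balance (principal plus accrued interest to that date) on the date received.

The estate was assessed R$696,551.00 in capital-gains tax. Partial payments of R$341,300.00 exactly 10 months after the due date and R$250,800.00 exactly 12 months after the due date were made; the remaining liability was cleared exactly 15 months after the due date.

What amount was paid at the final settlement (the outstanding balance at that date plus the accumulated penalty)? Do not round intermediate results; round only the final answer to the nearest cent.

R$400,530.17

Balance at month 10: R$696,551.0000 × (1 + 0.01)^10 = R$769,425.6461…
After R$341,300.00 payment: R$769,425.6461… − R$341,300.00 = R$428,125.6461…
Balance at month 12: R$428,125.6461… × (1 + 0.01)^2 = R$436,730.9716…
After R$250,800.00 payment: R$436,730.9716… − R$250,800.00 = R$185,930.9716…
Balance at month 15: R$185,930.9716… × (1 + 0.01)^3 = R$191,564.8659…
Penalty: 15 × 2% × R$696,551.00 = R$208,965.30
Final settlement = outstanding balance + penalty = R$191,564.8659… + R$208,965.30 = R$400,530.17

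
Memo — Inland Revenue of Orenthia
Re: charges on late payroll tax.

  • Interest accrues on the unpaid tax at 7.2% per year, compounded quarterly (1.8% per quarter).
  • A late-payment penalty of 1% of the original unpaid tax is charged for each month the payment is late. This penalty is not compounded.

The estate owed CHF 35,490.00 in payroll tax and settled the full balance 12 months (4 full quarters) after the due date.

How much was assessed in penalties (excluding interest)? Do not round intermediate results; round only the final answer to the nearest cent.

CHF 4,258.80

Late-payment penalty = 1% × CHF 35,490.00 × 12 mo = CHF 4,258.80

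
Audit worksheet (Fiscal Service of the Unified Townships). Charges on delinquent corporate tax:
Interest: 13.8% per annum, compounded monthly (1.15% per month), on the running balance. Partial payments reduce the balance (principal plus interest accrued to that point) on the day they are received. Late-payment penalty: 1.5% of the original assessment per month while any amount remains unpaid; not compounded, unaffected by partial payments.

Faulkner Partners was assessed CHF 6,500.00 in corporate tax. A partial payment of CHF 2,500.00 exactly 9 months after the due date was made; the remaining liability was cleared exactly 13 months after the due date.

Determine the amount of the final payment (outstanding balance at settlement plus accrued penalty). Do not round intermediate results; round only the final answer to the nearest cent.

Balance at month 9: CHF 6,500.0000 × (1 + 0.0115)^9 = CHF 7,204.5414…
After CHF 2,500.00 payment: CHF 7,204.5414… − CHF 2,500.00 = CHF 4,704.5414…
Balance at month 13: CHF 4,704.5414… × (1 + 0.0115)^4 = CHF 4,924.7120…
Penalty: 13 × 1.5% × CHF 6,500.00 = CHF 1,267.50
Final settlement = outstanding balance + penalty = CHF 4,924.7120… + CHF 1,267.50 = CHF 6,192.21

CHF 6,192.21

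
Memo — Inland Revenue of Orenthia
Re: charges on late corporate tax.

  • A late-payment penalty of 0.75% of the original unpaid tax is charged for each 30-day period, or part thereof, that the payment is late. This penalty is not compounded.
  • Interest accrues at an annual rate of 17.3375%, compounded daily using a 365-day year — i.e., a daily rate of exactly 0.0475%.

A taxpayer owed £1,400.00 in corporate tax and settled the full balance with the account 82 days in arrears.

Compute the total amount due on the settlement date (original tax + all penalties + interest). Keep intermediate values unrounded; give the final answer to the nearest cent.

Penalty periods: ⌈82/30⌉ = 3; penalty = 3 × 0.75% × £1,400.00 = £31.50
Interest: £1,400.00 × ((1 + 0.000475)^82 − 1) = £1,400.00 × 0.03970888… = £55.5924…
Total = £1,400.00 + £31.5000 + £55.5924… = £1,487.09

£1,487.09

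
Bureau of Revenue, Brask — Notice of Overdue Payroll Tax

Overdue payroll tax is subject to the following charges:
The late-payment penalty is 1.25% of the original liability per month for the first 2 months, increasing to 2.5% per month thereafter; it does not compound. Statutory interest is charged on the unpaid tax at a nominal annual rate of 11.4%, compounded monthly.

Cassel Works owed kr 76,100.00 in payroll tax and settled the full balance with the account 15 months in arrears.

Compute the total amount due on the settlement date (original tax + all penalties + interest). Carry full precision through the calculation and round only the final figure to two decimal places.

kr 114,330.94

Penalty, months 1–2: 2 × 1.25% × kr 76,100.00 = kr 1,902.50
Penalty, months 3–15: 13 × 2.5% × kr 76,100.00 = kr 24,732.50
Interest (11.4%/yr ÷ 12 = 0.95%/month): kr 76,100.00 × ((1 + 0.0095)^15 − 1) = kr 11,595.9437…
Total = kr 76,100.00 + kr 26,635.0000 + kr 11,595.9437… = kr 114,330.94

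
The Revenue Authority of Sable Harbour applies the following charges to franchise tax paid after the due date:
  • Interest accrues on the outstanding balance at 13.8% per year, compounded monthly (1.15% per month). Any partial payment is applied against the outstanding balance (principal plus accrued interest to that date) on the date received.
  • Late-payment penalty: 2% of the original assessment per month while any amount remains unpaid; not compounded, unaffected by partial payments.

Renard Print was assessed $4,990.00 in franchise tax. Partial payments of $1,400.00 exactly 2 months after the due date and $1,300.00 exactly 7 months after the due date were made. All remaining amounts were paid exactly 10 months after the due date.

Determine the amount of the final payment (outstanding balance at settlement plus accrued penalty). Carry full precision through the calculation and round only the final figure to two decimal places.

$3,713.00

Balance at month 2: $4,990.0000 × (1 + 0.0115)^2 = $5,105.4299…
After $1,400.00 payment: $5,105.4299… − $1,400.00 = $3,705.4299…
Balance at month 7: $3,705.4299… × (1 + 0.0115)^5 = $3,923.4493…
After $1,300.00 payment: $3,923.4493… − $1,300.00 = $2,623.4493…
Balance at month 10: $2,623.4493… × (1 + 0.0115)^3 = $2,715.0031…
Penalty: 10 × 2% × $4,990.00 = $998.00
Final settlement = outstanding balance + penalty = $2,715.0031… + $998.00 = $3,713.00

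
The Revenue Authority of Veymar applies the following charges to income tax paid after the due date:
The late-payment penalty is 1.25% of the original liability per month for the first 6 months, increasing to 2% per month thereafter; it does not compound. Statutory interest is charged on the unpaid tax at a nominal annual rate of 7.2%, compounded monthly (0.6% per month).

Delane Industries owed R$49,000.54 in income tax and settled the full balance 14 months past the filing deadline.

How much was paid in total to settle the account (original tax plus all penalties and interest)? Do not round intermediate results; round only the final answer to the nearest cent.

Penalty, months 1–6: 6 × 1.25% × R$49,000.54 = R$3,675.04…
Penalty, months 7–14: 8 × 2% × R$49,000.54 = R$7,840.09…
Interest: R$49,000.54 × ((1 + 0.006)^14 − 1) = R$49,000.54 × 0.0873559… = R$4,280.4881…
Total = R$49,000.54 + R$11,515.1269 + R$4,280.4881… = R$64,796.15

R$64,796.15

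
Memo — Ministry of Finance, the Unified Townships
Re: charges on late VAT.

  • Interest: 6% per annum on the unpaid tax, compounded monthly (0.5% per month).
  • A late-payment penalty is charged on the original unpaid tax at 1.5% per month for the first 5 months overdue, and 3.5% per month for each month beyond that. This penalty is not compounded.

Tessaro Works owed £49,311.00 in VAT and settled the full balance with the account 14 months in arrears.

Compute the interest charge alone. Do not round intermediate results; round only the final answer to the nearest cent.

£3,566.23

Interest: £49,311.00 × ((1 + 0.005)^14 − 1) = £49,311.00 × 0.0723211… = £3,566.2273…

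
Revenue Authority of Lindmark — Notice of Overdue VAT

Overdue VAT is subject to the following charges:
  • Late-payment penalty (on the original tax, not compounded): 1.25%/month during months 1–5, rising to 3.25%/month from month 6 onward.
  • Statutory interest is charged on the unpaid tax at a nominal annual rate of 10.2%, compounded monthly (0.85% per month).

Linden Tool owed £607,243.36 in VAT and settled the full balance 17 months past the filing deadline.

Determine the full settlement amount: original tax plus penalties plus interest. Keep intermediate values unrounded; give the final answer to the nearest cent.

£975,995.72

Penalty, months 1–5: 5 × 1.25% × £607,243.36 = £37,952.71
Penalty, months 6–17: 12 × 3.25% × £607,243.36 = £236,824.91…
Interest: £607,243.36 × ((1 + 0.0085)^17 − 1) = £607,243.36 × 0.1547563… = £93,974.7405…
Total = £607,243.36 + £274,777.6204 + £93,974.7405… = £975,995.72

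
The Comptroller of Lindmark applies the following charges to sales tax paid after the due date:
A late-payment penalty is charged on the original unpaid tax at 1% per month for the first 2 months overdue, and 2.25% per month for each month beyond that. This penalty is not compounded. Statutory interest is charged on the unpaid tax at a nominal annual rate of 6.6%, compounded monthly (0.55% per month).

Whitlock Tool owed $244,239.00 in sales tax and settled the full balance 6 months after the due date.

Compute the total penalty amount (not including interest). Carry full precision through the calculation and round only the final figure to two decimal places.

$26,866.29

Penalty, months 1–2: 2 × 1% × $244,239.00 = $4,884.78
Penalty, months 3–6: 4 × 2.25% × $244,239.00 = $21,981.51
Total penalty = $4,884.78 + $21,981.51 = $26,866.29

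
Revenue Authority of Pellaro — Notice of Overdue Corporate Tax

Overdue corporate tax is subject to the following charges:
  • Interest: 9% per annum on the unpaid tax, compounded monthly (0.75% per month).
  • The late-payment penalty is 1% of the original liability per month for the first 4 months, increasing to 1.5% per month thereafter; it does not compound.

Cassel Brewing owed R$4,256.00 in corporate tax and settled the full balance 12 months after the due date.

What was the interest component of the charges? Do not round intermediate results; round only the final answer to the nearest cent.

Interest: R$4,256.00 × ((1 + 0.0075)^12 − 1) = R$4,256.00 × 0.0938069… = R$399.2422…

R$399.24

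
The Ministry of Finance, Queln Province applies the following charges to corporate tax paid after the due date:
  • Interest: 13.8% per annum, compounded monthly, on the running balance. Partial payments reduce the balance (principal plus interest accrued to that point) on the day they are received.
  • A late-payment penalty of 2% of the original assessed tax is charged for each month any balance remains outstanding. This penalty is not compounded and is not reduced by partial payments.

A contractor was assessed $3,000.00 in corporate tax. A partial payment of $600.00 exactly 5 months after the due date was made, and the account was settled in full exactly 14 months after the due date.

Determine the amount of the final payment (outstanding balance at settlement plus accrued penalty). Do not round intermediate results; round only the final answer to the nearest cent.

Monthly rate = 13.8% ÷ 12 = 1.15%
Balance at month 5: $3,000.0000 × (1 + 0.0115)^5 = $3,176.5134…
After $600.00 payment: $3,176.5134… − $600.00 = $2,576.5134…
Balance at month 14: $2,576.5134… × (1 + 0.0115)^9 = $2,855.7842…
Penalty: 14 × 2% × $3,000.00 = $840.00
Final settlement = outstanding balance + penalty = $2,855.7842… + $840.00 = $3,695.78

$3,695.78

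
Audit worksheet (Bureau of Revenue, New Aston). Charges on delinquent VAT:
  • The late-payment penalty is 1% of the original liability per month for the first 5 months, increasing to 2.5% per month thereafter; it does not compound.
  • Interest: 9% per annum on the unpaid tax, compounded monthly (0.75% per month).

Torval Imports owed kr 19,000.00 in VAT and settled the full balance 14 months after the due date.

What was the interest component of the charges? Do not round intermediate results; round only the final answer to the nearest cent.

Interest: kr 19,000.00 × ((1 + 0.0075)^14 − 1) = kr 19,000.00 × 0.1102755… = kr 2,095.2350…

kr 2,095.24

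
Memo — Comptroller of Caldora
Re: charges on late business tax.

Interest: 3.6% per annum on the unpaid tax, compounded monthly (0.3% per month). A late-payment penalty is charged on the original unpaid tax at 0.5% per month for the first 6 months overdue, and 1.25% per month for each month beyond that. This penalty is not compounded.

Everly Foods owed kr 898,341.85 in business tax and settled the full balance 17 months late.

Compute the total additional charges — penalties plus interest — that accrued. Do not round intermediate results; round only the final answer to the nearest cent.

Penalty, months 1–6: 6 × 0.5% × kr 898,341.85 = kr 26,950.26…
Penalty, months 7–17: 11 × 1.25% × kr 898,341.85 = kr 123,522.00…
Interest: kr 898,341.85 × ((1 + 0.003)^17 − 1) = kr 898,341.85 × 0.0522426… = kr 46,931.6729…
Penalties + interest = kr 150,472.2599… + kr 46,931.6729… = kr 197,403.93

kr 197,403.93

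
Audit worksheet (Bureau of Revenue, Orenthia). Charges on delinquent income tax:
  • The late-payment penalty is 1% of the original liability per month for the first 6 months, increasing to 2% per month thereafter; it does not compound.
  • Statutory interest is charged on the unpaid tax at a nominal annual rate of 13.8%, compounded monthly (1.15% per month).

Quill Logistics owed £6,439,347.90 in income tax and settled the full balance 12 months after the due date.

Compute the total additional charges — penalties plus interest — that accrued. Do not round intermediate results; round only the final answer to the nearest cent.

Penalty, months 1–6: 6 × 1% × £6,439,347.90 = £386,360.87…
Penalty, months 7–12: 6 × 2% × £6,439,347.90 = £772,721.75…
Interest: £6,439,347.90 × ((1 + 0.0115)^12 − 1) = £6,439,347.90 × 0.1470719… = £947,047.2047…
Penalties + interest = £1,159,082.6220 + £947,047.2047… = £2,106,129.83

£2,106,129.83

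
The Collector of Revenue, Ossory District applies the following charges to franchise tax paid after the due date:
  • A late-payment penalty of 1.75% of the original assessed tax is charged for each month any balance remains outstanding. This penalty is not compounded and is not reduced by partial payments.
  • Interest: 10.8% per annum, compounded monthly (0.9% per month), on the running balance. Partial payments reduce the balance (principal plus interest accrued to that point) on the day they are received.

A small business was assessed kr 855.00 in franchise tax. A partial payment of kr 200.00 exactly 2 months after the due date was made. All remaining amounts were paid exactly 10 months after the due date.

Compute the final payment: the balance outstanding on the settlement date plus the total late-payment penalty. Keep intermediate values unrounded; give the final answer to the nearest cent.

Balance at month 2: kr 855.0000 × (1 + 0.009)^2 = kr 870.4593…
After kr 200.00 payment: kr 870.4593… − kr 200.00 = kr 670.4593…
Balance at month 10: kr 670.4593… × (1 + 0.009)^8 = kr 720.2806…
Penalty: 10 × 1.75% × kr 855.00 = kr 149.63…
Final settlement = outstanding balance + penalty = kr 720.2806… + kr 149.63… = kr 869.91

kr 869.91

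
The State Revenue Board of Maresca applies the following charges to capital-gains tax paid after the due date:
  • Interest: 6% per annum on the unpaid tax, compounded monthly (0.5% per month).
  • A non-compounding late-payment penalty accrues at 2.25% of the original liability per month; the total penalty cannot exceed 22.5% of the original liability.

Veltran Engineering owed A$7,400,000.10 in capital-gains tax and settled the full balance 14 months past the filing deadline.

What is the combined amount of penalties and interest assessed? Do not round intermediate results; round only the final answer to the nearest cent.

Penalty (uncapped): 14 × 2.25% × A$7,400,000.10 = A$2,331,000.03…; cap = 22.5% × A$7,400,000.10 = A$1,665,000.02… → penalty = A$1,665,000.02…
Interest: A$7,400,000.10 × ((1 + 0.005)^14 − 1) = A$7,400,000.10 × 0.0723211… = A$535,176.3835…
Penalties + interest = A$1,665,000.0225 + A$535,176.3835… = A$2,200,176.41

A$2,200,176.41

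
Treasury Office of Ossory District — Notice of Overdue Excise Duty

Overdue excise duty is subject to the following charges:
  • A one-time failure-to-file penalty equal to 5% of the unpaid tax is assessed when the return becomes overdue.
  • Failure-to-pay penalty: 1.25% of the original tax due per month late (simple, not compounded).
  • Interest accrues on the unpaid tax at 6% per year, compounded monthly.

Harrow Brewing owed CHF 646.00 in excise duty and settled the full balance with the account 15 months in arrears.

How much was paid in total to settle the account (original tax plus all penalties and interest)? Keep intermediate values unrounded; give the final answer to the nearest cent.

Failure-to-file penalty: 5% × CHF 646.00 = CHF 32.30
Failure-to-pay penalty: 15 × 1.25% × CHF 646.00 = CHF 121.13…
Interest (6%/yr ÷ 12 = 0.5%/month): CHF 646.00 × ((1 + 0.005)^15 − 1) = CHF 50.1830…
Total = CHF 646.00 + CHF 153.4250 + CHF 50.1830… = CHF 849.61

CHF 849.61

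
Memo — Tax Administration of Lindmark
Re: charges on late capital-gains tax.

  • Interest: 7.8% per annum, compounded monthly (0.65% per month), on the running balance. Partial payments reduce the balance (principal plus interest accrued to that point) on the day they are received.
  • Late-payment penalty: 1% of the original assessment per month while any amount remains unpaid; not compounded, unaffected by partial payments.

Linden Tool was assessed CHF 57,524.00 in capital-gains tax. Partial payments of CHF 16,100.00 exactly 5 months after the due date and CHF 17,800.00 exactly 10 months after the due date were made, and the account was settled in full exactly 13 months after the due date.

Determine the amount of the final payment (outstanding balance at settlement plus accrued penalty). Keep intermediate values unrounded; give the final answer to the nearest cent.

Balance at month 5: CHF 57,524.0000 × (1 + 0.0065)^5 = CHF 59,417.9924…
After CHF 16,100.00 payment: CHF 59,417.9924… − CHF 16,100.00 = CHF 43,317.9924…
Balance at month 10: CHF 43,317.9924… × (1 + 0.0065)^5 = CHF 44,744.2483…
After CHF 17,800.00 payment: CHF 44,744.2483… − CHF 17,800.00 = CHF 26,944.2483…
Balance at month 13: CHF 26,944.2483… × (1 + 0.0065)^3 = CHF 27,473.0838…
Penalty: 13 × 1% × CHF 57,524.00 = CHF 7,478.12
Final settlement = outstanding balance + penalty = CHF 27,473.0838… + CHF 7,478.12 = CHF 34,951.20

CHF 34,951.20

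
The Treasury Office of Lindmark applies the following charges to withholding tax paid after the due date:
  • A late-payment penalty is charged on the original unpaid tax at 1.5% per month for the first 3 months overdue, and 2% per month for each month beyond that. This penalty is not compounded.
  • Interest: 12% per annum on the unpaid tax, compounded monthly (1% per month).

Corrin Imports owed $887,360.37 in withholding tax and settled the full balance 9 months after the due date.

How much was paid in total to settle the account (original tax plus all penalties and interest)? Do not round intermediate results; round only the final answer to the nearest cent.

Penalty, months 1–3: 3 × 1.5% × $887,360.37 = $39,931.22…
Penalty, months 4–9: 6 × 2% × $887,360.37 = $106,483.24…
Interest: $887,360.37 × ((1 + 0.01)^9 − 1) = $887,360.37 × 0.0936853… = $83,132.5982…
Total = $887,360.37 + $146,414.4611… + $83,132.5982… = $1,116,907.43

$1,116,907.43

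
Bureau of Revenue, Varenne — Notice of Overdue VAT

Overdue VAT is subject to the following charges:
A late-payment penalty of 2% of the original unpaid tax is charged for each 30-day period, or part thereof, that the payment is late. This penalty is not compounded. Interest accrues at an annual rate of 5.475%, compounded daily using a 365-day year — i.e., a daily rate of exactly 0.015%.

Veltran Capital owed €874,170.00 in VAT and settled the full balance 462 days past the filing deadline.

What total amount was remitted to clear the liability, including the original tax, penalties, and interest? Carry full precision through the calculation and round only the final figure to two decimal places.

€1,216,627.95

Penalty periods: ⌈462/30⌉ = 16; penalty = 16 × 2% × €874,170.00 = €279,734.40
Interest: €874,170.00 × ((1 + 0.00015)^462 − 1) = €874,170.00 × 0.07175212… = €62,723.5493…
Total = €874,170.00 + €279,734.4000 + €62,723.5493… = €1,216,627.95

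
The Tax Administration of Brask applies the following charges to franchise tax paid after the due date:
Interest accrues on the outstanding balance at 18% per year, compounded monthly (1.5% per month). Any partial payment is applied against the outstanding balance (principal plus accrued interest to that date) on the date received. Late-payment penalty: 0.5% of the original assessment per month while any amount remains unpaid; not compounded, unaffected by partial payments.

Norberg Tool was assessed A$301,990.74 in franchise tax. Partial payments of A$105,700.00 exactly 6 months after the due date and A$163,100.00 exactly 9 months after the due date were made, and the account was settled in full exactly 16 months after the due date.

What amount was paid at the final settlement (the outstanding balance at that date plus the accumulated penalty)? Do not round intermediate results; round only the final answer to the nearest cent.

Balance at month 6: A$301,990.7400 × (1 + 0.015)^6 = A$330,209.7404…
After A$105,700.00 payment: A$330,209.7404… − A$105,700.00 = A$224,509.7404…
Balance at month 9: A$224,509.7404… × (1 + 0.015)^3 = A$234,764.9805…
After A$163,100.00 payment: A$234,764.9805… − A$163,100.00 = A$71,664.9805…
Balance at month 16: A$71,664.9805… × (1 + 0.015)^7 = A$79,537.0141…
Penalty: 16 × 0.5% × A$301,990.74 = A$24,159.26…
Final settlement = outstanding balance + penalty = A$79,537.0141… + A$24,159.26… = A$103,696.27

A$103,696.27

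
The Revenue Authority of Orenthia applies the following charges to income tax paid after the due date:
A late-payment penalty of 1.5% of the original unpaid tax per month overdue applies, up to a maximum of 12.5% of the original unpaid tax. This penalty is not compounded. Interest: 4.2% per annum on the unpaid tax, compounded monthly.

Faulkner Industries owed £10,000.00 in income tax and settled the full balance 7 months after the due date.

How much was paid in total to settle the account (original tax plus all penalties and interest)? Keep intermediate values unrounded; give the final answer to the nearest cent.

Penalty: 7 × 1.5% × £10,000.00 = £1,050.00 (below the 12.5% cap of £1,250.00)
Interest (4.2%/yr ÷ 12 = 0.35%/month): £10,000.00 × ((1 + 0.0035)^7 − 1) = £247.5876…
Total = £10,000.00 + £1,050.0000 + £247.5876… = £11,297.59

£11,297.59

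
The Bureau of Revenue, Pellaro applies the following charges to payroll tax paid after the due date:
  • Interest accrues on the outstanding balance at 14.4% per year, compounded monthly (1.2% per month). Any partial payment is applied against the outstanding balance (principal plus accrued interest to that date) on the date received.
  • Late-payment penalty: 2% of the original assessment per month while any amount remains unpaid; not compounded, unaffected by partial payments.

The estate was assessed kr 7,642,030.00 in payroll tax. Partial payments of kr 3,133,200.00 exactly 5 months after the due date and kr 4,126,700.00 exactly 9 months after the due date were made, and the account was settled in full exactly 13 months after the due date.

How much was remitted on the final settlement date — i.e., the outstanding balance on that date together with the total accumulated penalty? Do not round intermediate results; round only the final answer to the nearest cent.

kr 3,135,538.58

Balance at month 5: kr 7,642,030.0000 × (1 + 0.012)^5 = kr 8,111,689.1717…
After kr 3,133,200.00 payment: kr 8,111,689.1717… − kr 3,133,200.00 = kr 4,978,489.1717…
Balance at month 9: kr 4,978,489.1717… × (1 + 0.012)^4 = kr 5,221,792.5811…
After kr 4,126,700.00 payment: kr 5,221,792.5811… − kr 4,126,700.00 = kr 1,095,092.5811…
Balance at month 13: kr 1,095,092.5811… × (1 + 0.012)^4 = kr 1,148,610.7770…
Penalty: 13 × 2% × kr 7,642,030.00 = kr 1,986,927.80
Final settlement = outstanding balance + penalty = kr 1,148,610.7770… + kr 1,986,927.80 = kr 3,135,538.58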